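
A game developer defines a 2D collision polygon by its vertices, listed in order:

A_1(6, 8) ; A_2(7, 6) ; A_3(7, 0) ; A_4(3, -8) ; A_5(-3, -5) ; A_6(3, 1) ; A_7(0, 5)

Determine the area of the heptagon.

80

Apply the shoelace (surveyor's) formula: 2A = Σ (x_i·y_{i+1} − x_{i+1}·y_i), indices taken mod 7.
Σ = (-20) + (-42) + (-56) + (-39) + (12) + (15) + (-30) = -160
Area = |Σ|/2 = 80.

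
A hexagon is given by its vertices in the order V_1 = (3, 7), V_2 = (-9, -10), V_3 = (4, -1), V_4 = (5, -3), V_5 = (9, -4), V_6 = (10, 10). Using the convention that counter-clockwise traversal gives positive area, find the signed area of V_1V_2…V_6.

V_1→V_2: (3)(-10) − (-9)(7) = 33
V_2→V_3: (-9)(-1) − (4)(-10) = 49
V_3→V_4: (4)(-3) − (5)(-1) = -7
V_4→V_5: (5)(-4) − (9)(-3) = 7
V_5→V_6: (9)(10) − (10)(-4) = 130
V_6→V_1: (10)(7) − (3)(10) = 40
Σ = 252
Signed area = Σ/2 = 126 (positive ⇒ counter-clockwise traversal).

126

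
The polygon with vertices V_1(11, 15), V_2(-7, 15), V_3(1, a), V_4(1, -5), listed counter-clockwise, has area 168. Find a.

-2

Write out the shoelace sum; only the two edges meeting at V_3 involve a:
2·Area = [((-7)·a − 1·15) + (1·(-5) − 1·a)] + 340
       = -8·a + 320 = 336
⇒ a = -2.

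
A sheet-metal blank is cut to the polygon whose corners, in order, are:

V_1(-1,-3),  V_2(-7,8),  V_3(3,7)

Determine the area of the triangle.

52

Apply the shoelace formula: 2A = Σ (x_i·y_{i+1} − x_{i+1}·y_i), indices taken mod 3.
V_1→V_2: (-1)(8) − (-7)(-3) = -29
V_2→V_3: (-7)(7) − (3)(8) = -73
V_3→V_1: (3)(-3) − (-1)(7) = -2
Σ = -104
Area = |Σ|/2 = 52.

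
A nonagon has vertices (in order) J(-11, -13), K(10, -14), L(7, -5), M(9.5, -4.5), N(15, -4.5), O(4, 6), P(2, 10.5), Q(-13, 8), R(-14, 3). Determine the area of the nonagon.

475.625

Apply the shoelace (surveyor's) formula: 2A = Σ (x_i·y_{i+1} − x_{i+1}·y_i), indices taken mod 9.
Σ = (284) + (48) + (16) + (24.75) + (108) + (30) + (152.5) + (73) + (215) = 951.25
Area = |Σ|/2 = 475.625.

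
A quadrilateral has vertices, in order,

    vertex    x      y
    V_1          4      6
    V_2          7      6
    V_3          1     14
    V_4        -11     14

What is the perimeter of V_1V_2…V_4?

42

|V_1V_2| = √((3)² + (0)²) = √9 = 3
|V_2V_3| = √((-6)² + (8)²) = √100 = 10
|V_3V_4| = √((-12)² + (0)²) = √144 = 12
|V_4V_1| = √((15)² + (-8)²) = √289 = 17
Perimeter = 3 + 10 + 12 + 17 = 42.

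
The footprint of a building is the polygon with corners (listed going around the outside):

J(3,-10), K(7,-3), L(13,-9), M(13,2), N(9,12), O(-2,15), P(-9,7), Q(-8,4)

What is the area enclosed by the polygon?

Apply Gauss's area formula: 2A = Σ (x_i·y_{i+1} − x_{i+1}·y_i), indices taken mod 8.
Σ = (61) + (-24) + (143) + (138) + (159) + (121) + (20) + (68) = 686
Area = |Σ|/2 = 343.

343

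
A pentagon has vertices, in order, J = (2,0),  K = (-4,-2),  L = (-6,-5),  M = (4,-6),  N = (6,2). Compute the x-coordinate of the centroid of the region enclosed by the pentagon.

Apply the surveyor's formula. First the cross-terms c_i = x_i·y_{i+1} − x_{i+1}·y_i:
  -4, 8, 56, 44, -4  ⇒  2A = 100, A = 50.
Then Σ (x_i + x_{i+1})·c_i = 224, so x̄ = 224 / (6·50) = 56/75.

56/75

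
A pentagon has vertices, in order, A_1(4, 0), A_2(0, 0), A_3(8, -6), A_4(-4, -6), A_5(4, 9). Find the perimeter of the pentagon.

52

|A_1A_2| = √((-4)² + (0)²) = √16 = 4
|A_2A_3| = √((8)² + (-6)²) = √100 = 10
|A_3A_4| = √((-12)² + (0)²) = √144 = 12
|A_4A_5| = √((8)² + (15)²) = √289 = 17
|A_5A_1| = √((0)² + (-9)²) = √81 = 9
Perimeter = 4 + 10 + 12 + 17 + 9 = 52.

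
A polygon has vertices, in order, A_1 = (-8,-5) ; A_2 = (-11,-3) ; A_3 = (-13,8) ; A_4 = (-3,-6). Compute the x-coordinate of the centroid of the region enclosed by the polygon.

Apply the shoelace (surveyor's) formula. First the cross-terms c_i = x_i·y_{i+1} − x_{i+1}·y_i:
  -31, -127, 102, -33  ⇒  2A = -89, A = -44.5.
Then Σ (x_i + x_{i+1})·c_i = 2368, so x̄ = 2368 / (6·(-44.5)) = -2368/267.

-2368/267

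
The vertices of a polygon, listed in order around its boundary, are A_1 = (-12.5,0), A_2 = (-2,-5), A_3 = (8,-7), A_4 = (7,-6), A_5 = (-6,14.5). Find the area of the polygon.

Apply the surveyor's formula: 2A = Σ (x_i·y_{i+1} − x_{i+1}·y_i), indices taken mod 5.
A_1→A_2: (-12.5)(-5) − (-2)(0) = 62.5
A_2→A_3: (-2)(-7) − (8)(-5) = 54
A_3→A_4: (8)(-6) − (7)(-7) = 1
A_4→A_5: (7)(14.5) − (-6)(-6) = 65.5
A_5→A_1: (-6)(0) − (-12.5)(14.5) = 181.25
Σ = 364.25
Area = |Σ|/2 = 182.125.

182.125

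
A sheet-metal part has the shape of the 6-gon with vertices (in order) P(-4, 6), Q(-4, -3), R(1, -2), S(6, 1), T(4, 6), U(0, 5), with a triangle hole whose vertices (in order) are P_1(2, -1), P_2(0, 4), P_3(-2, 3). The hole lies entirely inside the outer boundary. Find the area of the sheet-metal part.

Outer boundary:
Apply the shoelace formula: 2A = Σ (x_i·y_{i+1} − x_{i+1}·y_i), indices taken mod 6.
P→Q: (-4)(-3) − (-4)(6) = 36
Q→R: (-4)(-2) − (1)(-3) = 11
R→S: (1)(1) − (6)(-2) = 13
S→T: (6)(6) − (4)(1) = 32
T→U: (4)(5) − (0)(6) = 20
U→P: (0)(6) − (-4)(5) = 20
Σ = 132
Area = |Σ|/2 = 66.
Hole:
Apply the surveyor's formula: 2A = Σ (x_i·y_{i+1} − x_{i+1}·y_i), indices taken mod 3.
Σ = (8) + (8) + (-4) = 12
Area = |Σ|/2 = 6.
Net area = 66 − 6 = 60.

60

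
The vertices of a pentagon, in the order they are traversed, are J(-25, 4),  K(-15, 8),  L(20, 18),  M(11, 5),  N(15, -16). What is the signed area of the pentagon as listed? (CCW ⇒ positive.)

Apply the shoelace (surveyor's) formula: 2A = Σ (x_i·y_{i+1} − x_{i+1}·y_i), indices taken mod 5.
Σ = (-140) + (-430) + (-98) + (-251) + (-340) = -1259
Signed area = Σ/2 = -629.5 (negative ⇒ clockwise traversal).

-629.5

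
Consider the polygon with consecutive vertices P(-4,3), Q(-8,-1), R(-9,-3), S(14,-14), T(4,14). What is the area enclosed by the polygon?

Apply Gauss's area formula: 2A = Σ (x_i·y_{i+1} − x_{i+1}·y_i), indices taken mod 5.
Cross-terms: 28, 15, 168, 252, 68  ⇒  Σ = 531
Area = |Σ|/2 = 265.5.

265.5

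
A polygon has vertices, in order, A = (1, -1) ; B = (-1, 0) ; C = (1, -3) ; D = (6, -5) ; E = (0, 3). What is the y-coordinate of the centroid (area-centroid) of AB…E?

Apply Gauss's area formula. First the cross-terms c_i = x_i·y_{i+1} − x_{i+1}·y_i:
  -1, 3, 13, 18, -3  ⇒  2A = 30, A = 15.
Then Σ (y_i + y_{i+1})·c_i = -154, so ȳ = -154 / (6·15) = -77/45.

-77/45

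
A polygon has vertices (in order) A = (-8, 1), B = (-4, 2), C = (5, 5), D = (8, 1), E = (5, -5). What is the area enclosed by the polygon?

78.5

Cross-terms: -12, -30, -35, -45, -35  ⇒  Σ = -157
Area = |Σ|/2 = 78.5.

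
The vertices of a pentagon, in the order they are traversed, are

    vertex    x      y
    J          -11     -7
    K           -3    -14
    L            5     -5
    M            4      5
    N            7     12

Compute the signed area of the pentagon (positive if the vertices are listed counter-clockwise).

179.5

Σ = (133) + (85) + (45) + (13) + (83) = 359
Signed area = Σ/2 = 179.5 (positive ⇒ counter-clockwise traversal).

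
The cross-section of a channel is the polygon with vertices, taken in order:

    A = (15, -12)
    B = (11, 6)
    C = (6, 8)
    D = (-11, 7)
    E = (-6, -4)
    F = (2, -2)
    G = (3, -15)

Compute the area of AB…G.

337.5

Cross-terms: 222, 52, 130, 86, 20, -24, 189  ⇒  Σ = 675
Area = |Σ|/2 = 337.5.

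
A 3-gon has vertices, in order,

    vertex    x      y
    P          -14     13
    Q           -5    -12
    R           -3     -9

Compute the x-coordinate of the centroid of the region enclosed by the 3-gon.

Apply the shoelace (surveyor's) formula. First the cross-terms c_i = x_i·y_{i+1} − x_{i+1}·y_i:
  233, 9, -165  ⇒  2A = 77, A = 38.5.
Then Σ (x_i + x_{i+1})·c_i = -1694, so x̄ = -1694 / (6·38.5) = -22/3.

-22/3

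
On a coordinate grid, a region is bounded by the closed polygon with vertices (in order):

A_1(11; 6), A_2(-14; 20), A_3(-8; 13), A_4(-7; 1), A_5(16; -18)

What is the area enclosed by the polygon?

384.5

Σ = (304) + (-22) + (83) + (110) + (294) = 769
Area = |Σ|/2 = 384.5.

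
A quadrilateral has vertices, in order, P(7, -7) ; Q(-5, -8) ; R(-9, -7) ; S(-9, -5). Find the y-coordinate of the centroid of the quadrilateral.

Apply Gauss's area formula. First the cross-terms c_i = x_i·y_{i+1} − x_{i+1}·y_i:
  -91, -37, -18, 98  ⇒  2A = -48, A = -24.
Then Σ (y_i + y_{i+1})·c_i = 960, so ȳ = 960 / (6·(-24)) = -20/3.

-20/3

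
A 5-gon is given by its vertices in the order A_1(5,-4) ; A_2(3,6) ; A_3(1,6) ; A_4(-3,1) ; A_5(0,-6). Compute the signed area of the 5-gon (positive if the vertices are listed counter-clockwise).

60.5

Apply the surveyor's formula: 2A = Σ (x_i·y_{i+1} − x_{i+1}·y_i), indices taken mod 5.
Σ = (42) + (12) + (19) + (18) + (30) = 121
Signed area = Σ/2 = 60.5 (positive ⇒ counter-clockwise traversal).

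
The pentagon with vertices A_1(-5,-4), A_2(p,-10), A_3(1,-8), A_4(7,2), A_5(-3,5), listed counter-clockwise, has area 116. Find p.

-9

The doubled signed area Σ (x_i y_{i+1} − x_{i+1} y_i) is linear in p.
With p=0 it equals 196; the coefficient of p is -4 (from the two edges through A_2).
So -4·p + 196 = 2·116 = 232 ⇒ p = -9.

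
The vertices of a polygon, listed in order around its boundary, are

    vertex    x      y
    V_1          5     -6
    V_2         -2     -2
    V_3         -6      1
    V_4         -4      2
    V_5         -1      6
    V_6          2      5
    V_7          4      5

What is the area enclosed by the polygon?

71

Apply the shoelace formula: 2A = Σ (x_i·y_{i+1} − x_{i+1}·y_i), indices taken mod 7.
Σ = (-22) + (-14) + (-8) + (-22) + (-17) + (-10) + (-49) = -142
Area = |Σ|/2 = 71.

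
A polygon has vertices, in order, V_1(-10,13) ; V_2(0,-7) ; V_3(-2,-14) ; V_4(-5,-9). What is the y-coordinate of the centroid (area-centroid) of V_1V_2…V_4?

-430/151

Apply Gauss's area formula. First the cross-terms c_i = x_i·y_{i+1} − x_{i+1}·y_i:
  70, -14, -52, -155  ⇒  2A = -151, A = -75.5.
Then Σ (y_i + y_{i+1})·c_i = 1290, so ȳ = 1290 / (6·(-75.5)) = -430/151.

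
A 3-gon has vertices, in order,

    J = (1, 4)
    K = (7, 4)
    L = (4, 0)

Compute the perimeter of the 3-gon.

|JK| = √((6)² + (0)²) = √36 = 6
|KL| = √((-3)² + (-4)²) = √25 = 5
|LJ| = √((-3)² + (4)²) = √25 = 5
Perimeter = 6 + 5 + 5 = 16.

16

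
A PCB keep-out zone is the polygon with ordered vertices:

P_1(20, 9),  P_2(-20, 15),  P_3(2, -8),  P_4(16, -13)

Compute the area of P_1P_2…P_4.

558

Σ = (480) + (130) + (102) + (404) = 1116
Area = |Σ|/2 = 558.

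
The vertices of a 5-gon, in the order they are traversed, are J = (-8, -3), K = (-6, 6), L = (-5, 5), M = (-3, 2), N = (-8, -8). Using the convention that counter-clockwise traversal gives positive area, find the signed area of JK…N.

-30.5

Σ = (-66) + (0) + (5) + (40) + (-40) = -61
Signed area = Σ/2 = -30.5 (negative ⇒ clockwise traversal).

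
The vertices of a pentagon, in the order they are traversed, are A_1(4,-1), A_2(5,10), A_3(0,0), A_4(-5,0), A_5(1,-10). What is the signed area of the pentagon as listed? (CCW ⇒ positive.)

Apply the surveyor's formula: 2A = Σ (x_i·y_{i+1} − x_{i+1}·y_i), indices taken mod 5.
Σ = (45) + (0) + (0) + (50) + (39) = 134
Signed area = Σ/2 = 67 (positive ⇒ counter-clockwise traversal).

67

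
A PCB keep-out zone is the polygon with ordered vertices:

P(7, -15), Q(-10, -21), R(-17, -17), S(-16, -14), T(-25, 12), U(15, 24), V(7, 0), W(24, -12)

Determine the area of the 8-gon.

1184

Cross-terms: -297, -187, -34, -542, -780, -168, -84, -276  ⇒  Σ = -2368
Area = |Σ|/2 = 1184.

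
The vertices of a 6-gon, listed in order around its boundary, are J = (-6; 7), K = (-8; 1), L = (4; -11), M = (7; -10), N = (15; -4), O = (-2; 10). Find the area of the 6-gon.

240.5

Σ = (50) + (84) + (37) + (122) + (142) + (46) = 481
Area = |Σ|/2 = 240.5.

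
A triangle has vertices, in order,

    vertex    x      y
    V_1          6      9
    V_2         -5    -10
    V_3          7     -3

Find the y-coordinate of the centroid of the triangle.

-4/3

Apply the surveyor's formula. First the cross-terms c_i = x_i·y_{i+1} − x_{i+1}·y_i:
  -15, 85, 81  ⇒  2A = 151, A = 75.5.
Then Σ (y_i + y_{i+1})·c_i = -604, so ȳ = -604 / (6·75.5) = -4/3.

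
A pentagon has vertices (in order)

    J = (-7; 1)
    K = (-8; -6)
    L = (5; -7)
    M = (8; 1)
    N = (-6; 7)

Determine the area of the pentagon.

151

Apply the shoelace formula: 2A = Σ (x_i·y_{i+1} − x_{i+1}·y_i), indices taken mod 5.
J→K: (-7)(-6) − (-8)(1) = 50
K→L: (-8)(-7) − (5)(-6) = 86
L→M: (5)(1) − (8)(-7) = 61
M→N: (8)(7) − (-6)(1) = 62
N→J: (-6)(1) − (-7)(7) = 43
Σ = 302
Area = |Σ|/2 = 151.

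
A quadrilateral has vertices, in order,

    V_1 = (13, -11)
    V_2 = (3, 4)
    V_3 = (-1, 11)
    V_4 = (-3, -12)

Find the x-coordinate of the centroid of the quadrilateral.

Apply the shoelace formula. First the cross-terms c_i = x_i·y_{i+1} − x_{i+1}·y_i:
  85, 37, 45, 189  ⇒  2A = 356, A = 178.
Then Σ (x_i + x_{i+1})·c_i = 3144, so x̄ = 3144 / (6·178) = 262/89.

262/89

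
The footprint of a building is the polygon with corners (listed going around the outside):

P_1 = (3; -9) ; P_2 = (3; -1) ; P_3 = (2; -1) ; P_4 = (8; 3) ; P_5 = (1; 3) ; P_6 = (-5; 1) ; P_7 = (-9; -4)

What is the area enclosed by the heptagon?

Apply Gauss's area formula: 2A = Σ (x_i·y_{i+1} − x_{i+1}·y_i), indices taken mod 7.
Σ = (24) + (-1) + (14) + (21) + (16) + (29) + (93) = 196
Area = |Σ|/2 = 98.

98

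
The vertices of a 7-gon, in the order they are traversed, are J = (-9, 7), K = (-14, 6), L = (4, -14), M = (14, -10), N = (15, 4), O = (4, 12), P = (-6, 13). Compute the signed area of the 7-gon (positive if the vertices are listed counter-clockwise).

Σ = (44) + (172) + (156) + (206) + (164) + (124) + (75) = 941
Signed area = Σ/2 = 470.5 (positive ⇒ counter-clockwise traversal).

470.5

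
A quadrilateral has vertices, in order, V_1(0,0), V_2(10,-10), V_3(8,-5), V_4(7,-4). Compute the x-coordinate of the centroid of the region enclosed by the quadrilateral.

65/11

Apply the shoelace (surveyor's) formula. First the cross-terms c_i = x_i·y_{i+1} − x_{i+1}·y_i:
  0, 30, 3, 0  ⇒  2A = 33, A = 16.5.
Then Σ (x_i + x_{i+1})·c_i = 585, so x̄ = 585 / (6·16.5) = 65/11.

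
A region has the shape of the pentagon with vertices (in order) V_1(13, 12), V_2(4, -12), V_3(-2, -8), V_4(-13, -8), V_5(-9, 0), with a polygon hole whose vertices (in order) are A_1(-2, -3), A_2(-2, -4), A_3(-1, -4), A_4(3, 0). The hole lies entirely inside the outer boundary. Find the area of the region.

259.5

Outer boundary:
Σ = (-204) + (-56) + (-88) + (-72) + (-108) = -528
Area = |Σ|/2 = 264.
Hole:
Apply the shoelace (surveyor's) formula: 2A = Σ (x_i·y_{i+1} − x_{i+1}·y_i), indices taken mod 4.
Σ = (2) + (4) + (12) + (-9) = 9
Area = |Σ|/2 = 4.5.
Net area = 264 − 4.5 = 259.5.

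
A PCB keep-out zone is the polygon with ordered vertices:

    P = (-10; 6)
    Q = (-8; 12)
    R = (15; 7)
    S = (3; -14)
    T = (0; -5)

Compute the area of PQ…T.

Cross-terms: -72, -236, -231, -15, -50  ⇒  Σ = -604
Area = |Σ|/2 = 302.

302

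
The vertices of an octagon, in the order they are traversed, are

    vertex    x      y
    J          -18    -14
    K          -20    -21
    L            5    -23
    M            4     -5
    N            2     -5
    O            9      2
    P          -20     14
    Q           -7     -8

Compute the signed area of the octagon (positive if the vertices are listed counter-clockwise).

573.5

J→K: (-18)(-21) − (-20)(-14) = 98
K→L: (-20)(-23) − (5)(-21) = 565
L→M: (5)(-5) − (4)(-23) = 67
M→N: (4)(-5) − (2)(-5) = -10
N→O: (2)(2) − (9)(-5) = 49
O→P: (9)(14) − (-20)(2) = 166
P→Q: (-20)(-8) − (-7)(14) = 258
Q→J: (-7)(-14) − (-18)(-8) = -46
Σ = 1147
Signed area = Σ/2 = 573.5 (positive ⇒ counter-clockwise traversal).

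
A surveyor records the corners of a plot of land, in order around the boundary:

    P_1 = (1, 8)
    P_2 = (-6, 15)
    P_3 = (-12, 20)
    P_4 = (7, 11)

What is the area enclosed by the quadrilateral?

52

P_1→P_2: (1)(15) − (-6)(8) = 63
P_2→P_3: (-6)(20) − (-12)(15) = 60
P_3→P_4: (-12)(11) − (7)(20) = -272
P_4→P_1: (7)(8) − (1)(11) = 45
Σ = -104
Area = |Σ|/2 = 52.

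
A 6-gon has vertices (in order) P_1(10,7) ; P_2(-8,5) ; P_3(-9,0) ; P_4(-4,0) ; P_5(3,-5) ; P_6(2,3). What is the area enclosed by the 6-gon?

87

Apply the shoelace formula: 2A = Σ (x_i·y_{i+1} − x_{i+1}·y_i), indices taken mod 6.
Σ = (106) + (45) + (0) + (20) + (19) + (-16) = 174
Area = |Σ|/2 = 87.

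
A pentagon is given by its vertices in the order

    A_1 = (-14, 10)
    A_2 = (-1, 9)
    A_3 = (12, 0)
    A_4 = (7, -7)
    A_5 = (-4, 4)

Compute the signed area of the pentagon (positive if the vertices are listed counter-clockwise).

-146

Apply Gauss's area formula: 2A = Σ (x_i·y_{i+1} − x_{i+1}·y_i), indices taken mod 5.
Cross-terms: -116, -108, -84, 0, 16  ⇒  Σ = -292
Signed area = Σ/2 = -146 (negative ⇒ clockwise traversal).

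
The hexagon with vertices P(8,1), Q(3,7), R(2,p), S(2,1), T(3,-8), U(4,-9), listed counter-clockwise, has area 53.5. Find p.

4

Write out the shoelace sum; only the two edges meeting at R involve p:
2·Area = [(3·p − 2·7) + (2·1 − 2·p)] + 115
       = 1·p + 103 = 107
⇒ p = 4.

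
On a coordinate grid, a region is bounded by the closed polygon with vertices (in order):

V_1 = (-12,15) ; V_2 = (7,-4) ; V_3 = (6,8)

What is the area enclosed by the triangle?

104.5

Apply Gauss's area formula: 2A = Σ (x_i·y_{i+1} − x_{i+1}·y_i), indices taken mod 3.
Σ = (-57) + (80) + (186) = 209
Area = |Σ|/2 = 104.5.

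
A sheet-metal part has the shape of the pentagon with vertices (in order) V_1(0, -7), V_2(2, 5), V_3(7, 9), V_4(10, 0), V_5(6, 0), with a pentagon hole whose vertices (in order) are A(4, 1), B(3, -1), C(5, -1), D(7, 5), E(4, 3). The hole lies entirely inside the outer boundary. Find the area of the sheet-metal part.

57.5

Outer boundary:
Apply Gauss's area formula: 2A = Σ (x_i·y_{i+1} − x_{i+1}·y_i), indices taken mod 5.
Σ = (14) + (-17) + (-90) + (0) + (-42) = -135
Area = |Σ|/2 = 67.5.
Hole:
Apply Gauss's area formula: 2A = Σ (x_i·y_{i+1} − x_{i+1}·y_i), indices taken mod 5.
Σ = (-7) + (2) + (32) + (1) + (-8) = 20
Area = |Σ|/2 = 10.
Net area = 67.5 − 10 = 57.5.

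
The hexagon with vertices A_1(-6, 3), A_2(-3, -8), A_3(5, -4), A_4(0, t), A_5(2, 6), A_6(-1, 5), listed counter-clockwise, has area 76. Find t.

0

The doubled signed area Σ (x_i y_{i+1} − x_{i+1} y_i) is linear in t.
With t=0 it equals 152; the coefficient of t is 3 (from the two edges through A_4).
So 3·t + 152 = 2·76 = 152 ⇒ t = 0.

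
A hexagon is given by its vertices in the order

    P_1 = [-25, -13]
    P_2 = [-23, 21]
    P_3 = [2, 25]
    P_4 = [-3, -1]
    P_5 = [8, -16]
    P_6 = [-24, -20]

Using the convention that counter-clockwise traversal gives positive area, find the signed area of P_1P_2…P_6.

Apply Gauss's area formula: 2A = Σ (x_i·y_{i+1} − x_{i+1}·y_i), indices taken mod 6.
Cross-terms: -824, -617, 73, 56, -544, -188  ⇒  Σ = -2044
Signed area = Σ/2 = -1022 (negative ⇒ clockwise traversal).

-1022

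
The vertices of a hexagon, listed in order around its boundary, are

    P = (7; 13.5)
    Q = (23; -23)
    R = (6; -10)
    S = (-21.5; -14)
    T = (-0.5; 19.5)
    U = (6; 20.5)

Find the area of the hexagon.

Σ = (-471.5) + (-92) + (-299) + (-426.25) + (-127.25) + (-62.5) = -1478.5
Area = |Σ|/2 = 739.25.

739.25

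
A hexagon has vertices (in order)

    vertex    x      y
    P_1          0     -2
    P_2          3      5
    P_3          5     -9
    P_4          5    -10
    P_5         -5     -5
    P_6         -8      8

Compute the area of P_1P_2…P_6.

95

Apply the shoelace formula: 2A = Σ (x_i·y_{i+1} − x_{i+1}·y_i), indices taken mod 6.
Cross-terms: 6, -52, -5, -75, -80, 16  ⇒  Σ = -190
Area = |Σ|/2 = 95.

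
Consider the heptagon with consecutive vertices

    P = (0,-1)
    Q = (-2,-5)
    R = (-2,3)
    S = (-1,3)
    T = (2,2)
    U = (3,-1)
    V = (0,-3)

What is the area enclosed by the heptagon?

Cross-terms: -2, -16, -3, -8, -8, -9, 0  ⇒  Σ = -46
Area = |Σ|/2 = 23.

23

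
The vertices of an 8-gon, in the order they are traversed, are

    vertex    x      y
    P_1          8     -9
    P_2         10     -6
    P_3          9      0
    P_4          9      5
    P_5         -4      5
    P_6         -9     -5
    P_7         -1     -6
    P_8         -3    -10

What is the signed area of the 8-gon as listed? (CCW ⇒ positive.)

209.5

P_1→P_2: (8)(-6) − (10)(-9) = 42
P_2→P_3: (10)(0) − (9)(-6) = 54
P_3→P_4: (9)(5) − (9)(0) = 45
P_4→P_5: (9)(5) − (-4)(5) = 65
P_5→P_6: (-4)(-5) − (-9)(5) = 65
P_6→P_7: (-9)(-6) − (-1)(-5) = 49
P_7→P_8: (-1)(-10) − (-3)(-6) = -8
P_8→P_1: (-3)(-9) − (8)(-10) = 107
Σ = 419
Signed area = Σ/2 = 209.5 (positive ⇒ counter-clockwise traversal).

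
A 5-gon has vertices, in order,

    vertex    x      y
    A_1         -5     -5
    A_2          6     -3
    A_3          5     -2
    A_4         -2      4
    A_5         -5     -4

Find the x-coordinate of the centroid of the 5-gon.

Apply the surveyor's formula. First the cross-terms c_i = x_i·y_{i+1} − x_{i+1}·y_i:
  45, 3, 16, 28, 5  ⇒  2A = 97, A = 48.5.
Then Σ (x_i + x_{i+1})·c_i = -120, so x̄ = -120 / (6·48.5) = -40/97.

-40/97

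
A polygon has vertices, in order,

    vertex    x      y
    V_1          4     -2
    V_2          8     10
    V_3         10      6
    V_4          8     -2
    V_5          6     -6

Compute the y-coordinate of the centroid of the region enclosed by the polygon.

Apply the surveyor's formula. First the cross-terms c_i = x_i·y_{i+1} − x_{i+1}·y_i:
  56, -52, -68, -36, 12  ⇒  2A = -88, A = -44.
Then Σ (y_i + y_{i+1})·c_i = -464, so ȳ = -464 / (6·(-44)) = 58/33.

58/33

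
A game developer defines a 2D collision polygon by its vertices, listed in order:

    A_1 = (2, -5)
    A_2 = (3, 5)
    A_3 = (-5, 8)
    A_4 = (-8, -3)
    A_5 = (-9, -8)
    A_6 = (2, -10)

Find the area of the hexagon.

Apply the shoelace (surveyor's) formula: 2A = Σ (x_i·y_{i+1} − x_{i+1}·y_i), indices taken mod 6.
Σ = (25) + (49) + (79) + (37) + (106) + (10) = 306
Area = |Σ|/2 = 153.

153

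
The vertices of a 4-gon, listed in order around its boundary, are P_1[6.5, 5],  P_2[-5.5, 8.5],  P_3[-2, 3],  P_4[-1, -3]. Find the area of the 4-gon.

Apply Gauss's area formula: 2A = Σ (x_i·y_{i+1} − x_{i+1}·y_i), indices taken mod 4.
Σ = (82.75) + (0.5) + (9) + (14.5) = 106.75
Area = |Σ|/2 = 53.375.

53.375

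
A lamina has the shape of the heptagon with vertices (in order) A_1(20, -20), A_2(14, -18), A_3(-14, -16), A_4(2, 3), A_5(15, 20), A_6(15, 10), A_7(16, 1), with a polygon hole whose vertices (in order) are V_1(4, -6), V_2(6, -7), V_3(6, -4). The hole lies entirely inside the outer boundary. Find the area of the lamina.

600

Outer boundary:
Apply Gauss's area formula: 2A = Σ (x_i·y_{i+1} − x_{i+1}·y_i), indices taken mod 7.
Σ = (-80) + (-476) + (-10) + (-5) + (-150) + (-145) + (-340) = -1206
Area = |Σ|/2 = 603.
Hole:
Σ = (8) + (18) + (-20) = 6
Area = |Σ|/2 = 3.
Net area = 603 − 3 = 600.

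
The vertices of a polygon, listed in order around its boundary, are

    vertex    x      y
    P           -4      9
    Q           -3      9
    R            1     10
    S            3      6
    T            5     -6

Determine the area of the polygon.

Apply the shoelace formula: 2A = Σ (x_i·y_{i+1} − x_{i+1}·y_i), indices taken mod 5.
Σ = (-9) + (-39) + (-24) + (-48) + (21) = -99
Area = |Σ|/2 = 49.5.

49.5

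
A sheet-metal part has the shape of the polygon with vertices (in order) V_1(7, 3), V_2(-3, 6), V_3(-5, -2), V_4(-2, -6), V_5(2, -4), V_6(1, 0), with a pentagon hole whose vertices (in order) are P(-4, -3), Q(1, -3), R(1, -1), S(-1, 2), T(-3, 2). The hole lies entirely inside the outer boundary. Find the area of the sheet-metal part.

Outer boundary:
Apply the shoelace (surveyor's) formula: 2A = Σ (x_i·y_{i+1} − x_{i+1}·y_i), indices taken mod 6.
Σ = (51) + (36) + (26) + (20) + (4) + (3) = 140
Area = |Σ|/2 = 70.
Hole:
Apply the shoelace formula: 2A = Σ (x_i·y_{i+1} − x_{i+1}·y_i), indices taken mod 5.
P→Q: (-4)(-3) − (1)(-3) = 15
Q→R: (1)(-1) − (1)(-3) = 2
R→S: (1)(2) − (-1)(-1) = 1
S→T: (-1)(2) − (-3)(2) = 4
T→P: (-3)(-3) − (-4)(2) = 17
Σ = 39
Area = |Σ|/2 = 19.5.
Net area = 70 − 19.5 = 50.5.

50.5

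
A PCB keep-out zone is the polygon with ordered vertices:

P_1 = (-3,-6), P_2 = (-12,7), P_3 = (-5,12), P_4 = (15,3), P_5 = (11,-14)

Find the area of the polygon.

374

P_1→P_2: (-3)(7) − (-12)(-6) = -93
P_2→P_3: (-12)(12) − (-5)(7) = -109
P_3→P_4: (-5)(3) − (15)(12) = -195
P_4→P_5: (15)(-14) − (11)(3) = -243
P_5→P_1: (11)(-6) − (-3)(-14) = -108
Σ = -748
Area = |Σ|/2 = 374.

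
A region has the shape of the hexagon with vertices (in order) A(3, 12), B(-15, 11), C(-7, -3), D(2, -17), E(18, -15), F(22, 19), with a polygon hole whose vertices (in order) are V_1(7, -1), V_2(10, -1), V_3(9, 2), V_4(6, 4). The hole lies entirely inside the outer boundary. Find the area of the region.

796.5

Outer boundary:
Cross-terms: 213, 122, 125, 276, 672, 207  ⇒  Σ = 1615
Area = |Σ|/2 = 807.5.
Hole:
V_1→V_2: (7)(-1) − (10)(-1) = 3
V_2→V_3: (10)(2) − (9)(-1) = 29
V_3→V_4: (9)(4) − (6)(2) = 24
V_4→V_1: (6)(-1) − (7)(4) = -34
Σ = 22
Area = |Σ|/2 = 11.
Net area = 807.5 − 11 = 796.5.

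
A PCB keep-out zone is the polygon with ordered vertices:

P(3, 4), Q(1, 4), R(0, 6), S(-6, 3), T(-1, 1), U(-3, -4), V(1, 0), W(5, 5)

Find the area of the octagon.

34

Apply Gauss's area formula: 2A = Σ (x_i·y_{i+1} − x_{i+1}·y_i), indices taken mod 8.
Cross-terms: 8, 6, 36, -3, 7, 4, 5, 5  ⇒  Σ = 68
Area = |Σ|/2 = 34.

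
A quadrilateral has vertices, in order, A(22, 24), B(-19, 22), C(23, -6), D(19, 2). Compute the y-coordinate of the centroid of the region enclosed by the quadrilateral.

14

Apply Gauss's area formula. First the cross-terms c_i = x_i·y_{i+1} − x_{i+1}·y_i:
  940, -392, 160, 412  ⇒  2A = 1120, A = 560.
Then Σ (y_i + y_{i+1})·c_i = 47040, so ȳ = 47040 / (6·560) = 14.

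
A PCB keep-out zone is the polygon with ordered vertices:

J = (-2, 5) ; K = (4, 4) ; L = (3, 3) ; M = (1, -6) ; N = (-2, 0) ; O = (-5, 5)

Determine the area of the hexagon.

43

Apply the shoelace (surveyor's) formula: 2A = Σ (x_i·y_{i+1} − x_{i+1}·y_i), indices taken mod 6.
Cross-terms: -28, 0, -21, -12, -10, -15  ⇒  Σ = -86
Area = |Σ|/2 = 43.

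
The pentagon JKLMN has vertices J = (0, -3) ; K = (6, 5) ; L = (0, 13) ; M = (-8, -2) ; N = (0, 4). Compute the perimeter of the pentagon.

54

|JK| = √((6)² + (8)²) = √100 = 10
|KL| = √((-6)² + (8)²) = √100 = 10
|LM| = √((-8)² + (-15)²) = √289 = 17
|MN| = √((8)² + (6)²) = √100 = 10
|NJ| = √((0)² + (-7)²) = √49 = 7
Perimeter = 10 + 10 + 17 + 10 + 7 = 54.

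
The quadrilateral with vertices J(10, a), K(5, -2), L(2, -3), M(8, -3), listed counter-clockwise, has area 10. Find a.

The doubled signed area Σ (x_i y_{i+1} − x_{i+1} y_i) is linear in a.
With a=0 it equals 17; the coefficient of a is 3 (from the two edges through J).
So 3·a + 17 = 2·10 = 20 ⇒ a = 1.

1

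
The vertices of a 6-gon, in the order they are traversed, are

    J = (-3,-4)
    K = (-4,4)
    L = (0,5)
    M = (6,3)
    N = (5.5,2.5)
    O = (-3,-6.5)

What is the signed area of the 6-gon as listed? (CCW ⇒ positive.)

Apply the shoelace (surveyor's) formula: 2A = Σ (x_i·y_{i+1} − x_{i+1}·y_i), indices taken mod 6.
Σ = (-28) + (-20) + (-30) + (-1.5) + (-28.25) + (-7.5) = -115.25
Signed area = Σ/2 = -57.625 (negative ⇒ clockwise traversal).

-57.625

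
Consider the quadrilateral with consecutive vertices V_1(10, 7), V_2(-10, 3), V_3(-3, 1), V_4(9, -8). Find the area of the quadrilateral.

128.5

Apply Gauss's area formula: 2A = Σ (x_i·y_{i+1} − x_{i+1}·y_i), indices taken mod 4.
V_1→V_2: (10)(3) − (-10)(7) = 100
V_2→V_3: (-10)(1) − (-3)(3) = -1
V_3→V_4: (-3)(-8) − (9)(1) = 15
V_4→V_1: (9)(7) − (10)(-8) = 143
Σ = 257
Area = |Σ|/2 = 128.5.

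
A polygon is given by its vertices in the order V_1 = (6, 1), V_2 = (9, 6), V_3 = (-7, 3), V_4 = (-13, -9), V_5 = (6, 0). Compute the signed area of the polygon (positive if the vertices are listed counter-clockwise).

129

Apply Gauss's area formula: 2A = Σ (x_i·y_{i+1} − x_{i+1}·y_i), indices taken mod 5.
Σ = (27) + (69) + (102) + (54) + (6) = 258
Signed area = Σ/2 = 129 (positive ⇒ counter-clockwise traversal).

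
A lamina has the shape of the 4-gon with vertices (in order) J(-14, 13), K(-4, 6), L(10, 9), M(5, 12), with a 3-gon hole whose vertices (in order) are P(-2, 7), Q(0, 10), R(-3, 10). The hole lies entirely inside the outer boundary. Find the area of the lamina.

85.5

Outer boundary:
Apply Gauss's area formula: 2A = Σ (x_i·y_{i+1} − x_{i+1}·y_i), indices taken mod 4.
Σ = (-32) + (-96) + (75) + (233) = 180
Area = |Σ|/2 = 90.
Hole:
Cross-terms: -20, 30, -1  ⇒  Σ = 9
Area = |Σ|/2 = 4.5.
Net area = 90 − 4.5 = 85.5.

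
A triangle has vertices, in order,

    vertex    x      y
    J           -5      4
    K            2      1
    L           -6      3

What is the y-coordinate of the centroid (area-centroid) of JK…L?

8/3

Apply the surveyor's formula. First the cross-terms c_i = x_i·y_{i+1} − x_{i+1}·y_i:
  -13, 12, -9  ⇒  2A = -10, A = -5.
Then Σ (y_i + y_{i+1})·c_i = -80, so ȳ = -80 / (6·(-5)) = 8/3.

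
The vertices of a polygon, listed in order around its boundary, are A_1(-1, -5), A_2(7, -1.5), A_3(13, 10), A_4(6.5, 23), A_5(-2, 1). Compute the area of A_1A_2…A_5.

Σ = (36.5) + (89.5) + (234) + (52.5) + (11) = 423.5
Area = |Σ|/2 = 211.75.

211.75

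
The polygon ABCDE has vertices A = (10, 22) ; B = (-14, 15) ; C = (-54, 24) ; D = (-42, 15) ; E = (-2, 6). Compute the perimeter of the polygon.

142

|AB| = √((-24)² + (-7)²) = √625 = 25
|BC| = √((-40)² + (9)²) = √1681 = 41
|CD| = √((12)² + (-9)²) = √225 = 15
|DE| = √((40)² + (-9)²) = √1681 = 41
|EA| = √((12)² + (16)²) = √400 = 20
Perimeter = 25 + 41 + 15 + 41 + 20 = 142.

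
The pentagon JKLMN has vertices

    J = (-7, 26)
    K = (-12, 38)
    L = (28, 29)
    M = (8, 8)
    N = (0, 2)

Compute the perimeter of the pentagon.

|JK| = √((-5)² + (12)²) = √169 = 13
|KL| = √((40)² + (-9)²) = √1681 = 41
|LM| = √((-20)² + (-21)²) = √841 = 29
|MN| = √((-8)² + (-6)²) = √100 = 10
|NJ| = √((-7)² + (24)²) = √625 = 25
Perimeter = 13 + 41 + 29 + 10 + 25 = 118.

118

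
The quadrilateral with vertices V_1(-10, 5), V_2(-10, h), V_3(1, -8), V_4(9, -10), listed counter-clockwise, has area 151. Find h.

Write out the shoelace sum; only the two edges meeting at V_2 involve h:
2·Area = [((-10)·h − (-10)·5) + ((-10)·(-8) − 1·h)] + 7
       = -11·h + 137 = 302
⇒ h = -15.

-15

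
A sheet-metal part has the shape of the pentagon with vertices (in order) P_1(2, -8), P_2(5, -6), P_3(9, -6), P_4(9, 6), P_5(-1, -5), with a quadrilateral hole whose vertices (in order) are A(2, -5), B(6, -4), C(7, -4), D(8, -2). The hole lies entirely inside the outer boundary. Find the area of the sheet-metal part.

Outer boundary:
Apply Gauss's area formula: 2A = Σ (x_i·y_{i+1} − x_{i+1}·y_i), indices taken mod 5.
Cross-terms: 28, 24, 108, -39, 18  ⇒  Σ = 139
Area = |Σ|/2 = 69.5.
Hole:
Cross-terms: 22, 4, 18, -36  ⇒  Σ = 8
Area = |Σ|/2 = 4.
Net area = 69.5 − 4 = 65.5.

65.5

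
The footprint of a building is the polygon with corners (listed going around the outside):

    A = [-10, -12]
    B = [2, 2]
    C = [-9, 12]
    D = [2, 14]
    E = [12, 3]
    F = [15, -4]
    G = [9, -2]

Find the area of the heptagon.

Apply the shoelace (surveyor's) formula: 2A = Σ (x_i·y_{i+1} − x_{i+1}·y_i), indices taken mod 7.
A→B: (-10)(2) − (2)(-12) = 4
B→C: (2)(12) − (-9)(2) = 42
C→D: (-9)(14) − (2)(12) = -150
D→E: (2)(3) − (12)(14) = -162
E→F: (12)(-4) − (15)(3) = -93
F→G: (15)(-2) − (9)(-4) = 6
G→A: (9)(-12) − (-10)(-2) = -128
Σ = -481
Area = |Σ|/2 = 240.5.

240.5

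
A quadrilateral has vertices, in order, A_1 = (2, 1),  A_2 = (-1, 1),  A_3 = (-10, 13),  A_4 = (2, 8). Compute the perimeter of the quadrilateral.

38

|A_1A_2| = √((-3)² + (0)²) = √9 = 3
|A_2A_3| = √((-9)² + (12)²) = √225 = 15
|A_3A_4| = √((12)² + (-5)²) = √169 = 13
|A_4A_1| = √((0)² + (-7)²) = √49 = 7
Perimeter = 3 + 15 + 13 + 7 = 38.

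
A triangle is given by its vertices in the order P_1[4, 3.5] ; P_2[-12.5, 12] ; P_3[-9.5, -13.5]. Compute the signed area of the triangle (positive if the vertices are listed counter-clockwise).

197.625

P_1→P_2: (4)(12) − (-12.5)(3.5) = 91.75
P_2→P_3: (-12.5)(-13.5) − (-9.5)(12) = 282.75
P_3→P_1: (-9.5)(3.5) − (4)(-13.5) = 20.75
Σ = 395.25
Signed area = Σ/2 = 197.625 (positive ⇒ counter-clockwise traversal).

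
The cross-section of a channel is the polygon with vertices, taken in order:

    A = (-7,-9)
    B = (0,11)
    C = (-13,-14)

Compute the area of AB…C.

Apply the shoelace (surveyor's) formula: 2A = Σ (x_i·y_{i+1} − x_{i+1}·y_i), indices taken mod 3.
Cross-terms: -77, 143, 19  ⇒  Σ = 85
Area = |Σ|/2 = 42.5.

42.5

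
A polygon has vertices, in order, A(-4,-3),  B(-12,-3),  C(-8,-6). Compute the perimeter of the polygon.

|AB| = √((-8)² + (0)²) = √64 = 8
|BC| = √((4)² + (-3)²) = √25 = 5
|CA| = √((4)² + (3)²) = √25 = 5
Perimeter = 8 + 5 + 5 = 18.

18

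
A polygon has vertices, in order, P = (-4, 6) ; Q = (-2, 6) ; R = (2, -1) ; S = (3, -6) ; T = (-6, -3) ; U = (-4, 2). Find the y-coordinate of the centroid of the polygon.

-85/174

Apply the surveyor's formula. First the cross-terms c_i = x_i·y_{i+1} − x_{i+1}·y_i:
  -12, -10, -9, -45, -24, -16  ⇒  2A = -116, A = -58.
Then Σ (y_i + y_{i+1})·c_i = 170, so ȳ = 170 / (6·(-58)) = -85/174.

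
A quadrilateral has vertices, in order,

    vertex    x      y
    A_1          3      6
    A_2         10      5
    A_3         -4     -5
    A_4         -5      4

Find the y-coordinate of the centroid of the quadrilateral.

Apply Gauss's area formula. First the cross-terms c_i = x_i·y_{i+1} − x_{i+1}·y_i:
  -45, -30, -41, -42  ⇒  2A = -158, A = -79.
Then Σ (y_i + y_{i+1})·c_i = -874, so ȳ = -874 / (6·(-79)) = 437/237.

437/237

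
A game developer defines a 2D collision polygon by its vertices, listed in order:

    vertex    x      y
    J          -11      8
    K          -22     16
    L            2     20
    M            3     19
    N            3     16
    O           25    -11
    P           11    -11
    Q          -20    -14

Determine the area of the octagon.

889

Apply the shoelace (surveyor's) formula: 2A = Σ (x_i·y_{i+1} − x_{i+1}·y_i), indices taken mod 8.
Σ = (0) + (-472) + (-22) + (-9) + (-433) + (-154) + (-374) + (-314) = -1778
Area = |Σ|/2 = 889.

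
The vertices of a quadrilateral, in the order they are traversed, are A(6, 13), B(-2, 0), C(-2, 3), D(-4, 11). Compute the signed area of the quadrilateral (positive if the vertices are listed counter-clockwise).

Apply the surveyor's formula: 2A = Σ (x_i·y_{i+1} − x_{i+1}·y_i), indices taken mod 4.
A→B: (6)(0) − (-2)(13) = 26
B→C: (-2)(3) − (-2)(0) = -6
C→D: (-2)(11) − (-4)(3) = -10
D→A: (-4)(13) − (6)(11) = -118
Σ = -108
Signed area = Σ/2 = -54 (negative ⇒ clockwise traversal).

-54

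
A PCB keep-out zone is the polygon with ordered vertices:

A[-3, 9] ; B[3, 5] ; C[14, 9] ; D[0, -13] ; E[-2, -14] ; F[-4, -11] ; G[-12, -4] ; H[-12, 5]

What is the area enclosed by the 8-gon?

Apply the shoelace (surveyor's) formula: 2A = Σ (x_i·y_{i+1} − x_{i+1}·y_i), indices taken mod 8.
A→B: (-3)(5) − (3)(9) = -42
B→C: (3)(9) − (14)(5) = -43
C→D: (14)(-13) − (0)(9) = -182
D→E: (0)(-14) − (-2)(-13) = -26
E→F: (-2)(-11) − (-4)(-14) = -34
F→G: (-4)(-4) − (-12)(-11) = -116
G→H: (-12)(5) − (-12)(-4) = -108
H→A: (-12)(9) − (-3)(5) = -93
Σ = -644
Area = |Σ|/2 = 322.

322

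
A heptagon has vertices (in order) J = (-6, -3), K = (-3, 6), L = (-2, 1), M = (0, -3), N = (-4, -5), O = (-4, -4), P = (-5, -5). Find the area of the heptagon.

Σ = (-45) + (9) + (6) + (-12) + (-4) + (0) + (-15) = -61
Area = |Σ|/2 = 30.5.

30.5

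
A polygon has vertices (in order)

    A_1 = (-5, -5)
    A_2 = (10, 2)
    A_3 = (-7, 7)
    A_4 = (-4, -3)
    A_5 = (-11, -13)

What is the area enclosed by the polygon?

91

Apply Gauss's area formula: 2A = Σ (x_i·y_{i+1} − x_{i+1}·y_i), indices taken mod 5.
Cross-terms: 40, 84, 49, 19, -10  ⇒  Σ = 182
Area = |Σ|/2 = 91.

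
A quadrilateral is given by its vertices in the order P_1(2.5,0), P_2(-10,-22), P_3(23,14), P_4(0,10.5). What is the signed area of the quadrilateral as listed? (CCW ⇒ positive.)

Apply the shoelace formula: 2A = Σ (x_i·y_{i+1} − x_{i+1}·y_i), indices taken mod 4.
Σ = (-55) + (366) + (241.5) + (-26.25) = 526.25
Signed area = Σ/2 = 263.125 (positive ⇒ counter-clockwise traversal).

263.125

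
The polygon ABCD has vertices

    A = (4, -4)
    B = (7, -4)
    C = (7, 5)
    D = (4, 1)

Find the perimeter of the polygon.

22

|AB| = √((3)² + (0)²) = √9 = 3
|BC| = √((0)² + (9)²) = √81 = 9
|CD| = √((-3)² + (-4)²) = √25 = 5
|DA| = √((0)² + (-5)²) = √25 = 5
Perimeter = 3 + 9 + 5 + 5 = 22.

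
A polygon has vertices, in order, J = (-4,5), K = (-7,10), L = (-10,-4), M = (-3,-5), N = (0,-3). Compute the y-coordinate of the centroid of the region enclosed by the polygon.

Apply the surveyor's formula. First the cross-terms c_i = x_i·y_{i+1} − x_{i+1}·y_i:
  -5, 128, 38, 9, -12  ⇒  2A = 158, A = 79.
Then Σ (y_i + y_{i+1})·c_i = 255, so ȳ = 255 / (6·79) = 85/158.

85/158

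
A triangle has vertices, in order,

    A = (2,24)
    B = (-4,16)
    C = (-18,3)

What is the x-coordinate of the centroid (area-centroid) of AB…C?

-20/3

Apply the shoelace (surveyor's) formula. First the cross-terms c_i = x_i·y_{i+1} − x_{i+1}·y_i:
  128, 276, -438  ⇒  2A = -34, A = -17.
Then Σ (x_i + x_{i+1})·c_i = 680, so x̄ = 680 / (6·(-17)) = -20/3.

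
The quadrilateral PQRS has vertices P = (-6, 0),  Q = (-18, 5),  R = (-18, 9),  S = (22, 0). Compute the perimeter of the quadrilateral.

86

|PQ| = √((-12)² + (5)²) = √169 = 13
|QR| = √((0)² + (4)²) = √16 = 4
|RS| = √((40)² + (-9)²) = √1681 = 41
|SP| = √((-28)² + (0)²) = √784 = 28
Perimeter = 13 + 4 + 41 + 28 = 86.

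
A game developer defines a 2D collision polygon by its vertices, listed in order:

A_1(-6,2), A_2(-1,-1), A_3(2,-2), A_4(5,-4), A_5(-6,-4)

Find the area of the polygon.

Σ = (8) + (4) + (2) + (-44) + (-36) = -66
Area = |Σ|/2 = 33.

33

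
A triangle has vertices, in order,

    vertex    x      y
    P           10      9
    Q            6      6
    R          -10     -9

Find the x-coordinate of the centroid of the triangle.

2

Apply Gauss's area formula. First the cross-terms c_i = x_i·y_{i+1} − x_{i+1}·y_i:
  6, 6, 0  ⇒  2A = 12, A = 6.
Then Σ (x_i + x_{i+1})·c_i = 72, so x̄ = 72 / (6·6) = 2.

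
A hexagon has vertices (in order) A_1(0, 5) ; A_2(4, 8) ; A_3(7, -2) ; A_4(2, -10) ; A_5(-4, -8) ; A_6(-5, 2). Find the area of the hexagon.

Apply the shoelace (surveyor's) formula: 2A = Σ (x_i·y_{i+1} − x_{i+1}·y_i), indices taken mod 6.
Cross-terms: -20, -64, -66, -56, -48, -25  ⇒  Σ = -279
Area = |Σ|/2 = 139.5.

139.5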